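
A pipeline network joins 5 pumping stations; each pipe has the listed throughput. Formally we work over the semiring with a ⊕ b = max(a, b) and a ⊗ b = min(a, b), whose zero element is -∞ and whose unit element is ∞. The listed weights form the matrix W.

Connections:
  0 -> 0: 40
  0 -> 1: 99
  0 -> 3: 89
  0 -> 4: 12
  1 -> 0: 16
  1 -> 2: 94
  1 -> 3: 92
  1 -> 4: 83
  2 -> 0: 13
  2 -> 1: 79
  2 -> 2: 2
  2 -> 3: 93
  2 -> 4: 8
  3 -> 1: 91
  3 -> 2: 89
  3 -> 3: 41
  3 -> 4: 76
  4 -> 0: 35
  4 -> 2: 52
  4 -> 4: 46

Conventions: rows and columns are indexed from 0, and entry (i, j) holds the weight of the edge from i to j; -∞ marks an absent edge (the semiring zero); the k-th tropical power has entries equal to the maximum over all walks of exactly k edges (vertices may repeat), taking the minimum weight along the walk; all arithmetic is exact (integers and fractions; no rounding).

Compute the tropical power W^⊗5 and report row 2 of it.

W^⊗2:
  [40, 89, 94, 92, 83]
  [35, 91, 89, 93, 76]
  [16, 91, 89, 79, 79]
  [35, 79, 91, 91, 83]
  [35, 52, 46, 52, 46]
W^⊗3:
  [40, 91, 89, 93, 83]
  [35, 91, 91, 91, 83]
  [35, 79, 91, 91, 83]
  [35, 91, 89, 91, 79]
  [35, 52, 52, 52, 52]
W^⊗4:
  [40, 91, 91, 91, 83]
  [35, 91, 91, 91, 83]
  [35, 91, 89, 91, 79]
  [35, 91, 91, 91, 83]
  [35, 52, 52, 52, 52]
W^⊗5:
  [40, 91, 91, 91, 83]
  [35, 91, 91, 91, 83]
  [35, 91, 91, 91, 83]
  [35, 91, 91, 91, 83]
  [35, 52, 52, 52, 52]
Answer: row 2 of W^⊗5 = [35, 91, 91, 91, 83]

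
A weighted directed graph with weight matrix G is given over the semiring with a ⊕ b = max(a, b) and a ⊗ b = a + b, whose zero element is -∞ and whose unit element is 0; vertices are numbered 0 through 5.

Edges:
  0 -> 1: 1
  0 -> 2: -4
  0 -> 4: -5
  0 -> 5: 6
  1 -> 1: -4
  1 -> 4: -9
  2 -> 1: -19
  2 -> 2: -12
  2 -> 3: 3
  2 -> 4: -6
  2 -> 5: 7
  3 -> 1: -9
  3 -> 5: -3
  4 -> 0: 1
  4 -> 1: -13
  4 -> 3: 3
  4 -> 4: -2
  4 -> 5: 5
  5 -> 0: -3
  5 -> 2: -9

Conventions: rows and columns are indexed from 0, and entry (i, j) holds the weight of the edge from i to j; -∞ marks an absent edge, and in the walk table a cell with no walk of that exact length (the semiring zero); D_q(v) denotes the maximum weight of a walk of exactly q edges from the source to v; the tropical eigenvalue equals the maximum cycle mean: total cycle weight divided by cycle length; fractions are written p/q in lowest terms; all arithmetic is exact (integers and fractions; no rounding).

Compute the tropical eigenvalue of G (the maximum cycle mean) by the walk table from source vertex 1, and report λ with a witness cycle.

q=0: [-∞, 0, -∞, -∞, -∞, -∞]
q=1: [-∞, -4, -∞, -∞, -9, -∞]
q=2: [-8, -8, -∞, -6, -11, -4]
q=3: [-7, -7, -12, -8, -13, -2]
q=4: [-5, -6, -11, -9, -12, -1]
q=5: [-4, -4, -9, -8, -10, 1]
q=6: [-2, -3, -8, -6, -9, 2]
Optimal cycle mean attained by: cycle 0->5->0, total 6 + (-3), length 2.
Answer: λ = 3/2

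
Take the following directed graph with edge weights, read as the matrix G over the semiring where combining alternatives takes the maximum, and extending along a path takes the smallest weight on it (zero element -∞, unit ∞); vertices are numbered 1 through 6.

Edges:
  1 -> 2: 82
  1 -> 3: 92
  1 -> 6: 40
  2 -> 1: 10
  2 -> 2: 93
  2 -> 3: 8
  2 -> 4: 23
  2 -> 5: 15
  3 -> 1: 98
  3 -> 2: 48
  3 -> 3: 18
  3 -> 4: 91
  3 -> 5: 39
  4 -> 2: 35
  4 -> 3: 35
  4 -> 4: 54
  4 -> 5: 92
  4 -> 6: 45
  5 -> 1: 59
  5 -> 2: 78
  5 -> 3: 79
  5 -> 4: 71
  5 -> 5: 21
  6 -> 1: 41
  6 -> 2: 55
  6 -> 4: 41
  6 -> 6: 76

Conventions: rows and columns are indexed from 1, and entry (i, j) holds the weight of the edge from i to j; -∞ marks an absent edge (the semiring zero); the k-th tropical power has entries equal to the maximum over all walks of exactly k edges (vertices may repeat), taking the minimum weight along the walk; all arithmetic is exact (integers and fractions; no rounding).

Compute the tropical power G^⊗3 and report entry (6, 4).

G^⊗2:
  [92, 82, 18, 91, 39, 40]
  [15, 93, 23, 23, 23, 23]
  [39, 82, 92, 54, 91, 45]
  [59, 78, 79, 71, 54, 45]
  [79, 78, 59, 79, 71, 45]
  [41, 55, 41, 41, 41, 76]
G^⊗3:
  [40, 82, 92, 54, 91, 45]
  [23, 93, 23, 23, 23, 23]
  [92, 82, 79, 91, 54, 45]
  [79, 78, 59, 79, 71, 45]
  [59, 79, 79, 71, 79, 45]
  [41, 55, 41, 41, 41, 76]
Key observation: the optimum is the walk 6->1->3->4, with weight 41 min 92 min 91 = 41.
Optimal value attained by: walk 6->1->3->4.
Answer: (G^⊗3)[6][4] = 41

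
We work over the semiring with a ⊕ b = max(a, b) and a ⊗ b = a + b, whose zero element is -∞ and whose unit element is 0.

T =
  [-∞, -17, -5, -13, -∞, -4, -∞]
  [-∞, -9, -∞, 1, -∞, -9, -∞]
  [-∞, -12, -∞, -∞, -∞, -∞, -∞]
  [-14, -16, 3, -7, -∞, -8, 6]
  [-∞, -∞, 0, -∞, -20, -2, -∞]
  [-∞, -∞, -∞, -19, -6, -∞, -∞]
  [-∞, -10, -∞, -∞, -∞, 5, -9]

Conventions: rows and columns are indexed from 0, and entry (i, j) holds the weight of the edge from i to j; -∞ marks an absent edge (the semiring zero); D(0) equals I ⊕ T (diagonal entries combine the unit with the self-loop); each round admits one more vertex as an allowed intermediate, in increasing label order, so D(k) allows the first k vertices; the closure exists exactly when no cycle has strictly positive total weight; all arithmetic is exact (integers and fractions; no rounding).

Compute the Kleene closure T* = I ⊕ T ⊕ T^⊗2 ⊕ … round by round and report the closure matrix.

D(0):
  [0, -17, -5, -13, -∞, -4, -∞]
  [-∞, 0, -∞, 1, -∞, -9, -∞]
  [-∞, -12, 0, -∞, -∞, -∞, -∞]
  [-14, -16, 3, 0, -∞, -8, 6]
  [-∞, -∞, 0, -∞, 0, -2, -∞]
  [-∞, -∞, -∞, -19, -6, 0, -∞]
  [-∞, -10, -∞, -∞, -∞, 5, 0]
D(1):
  [0, -17, -5, -13, -∞, -4, -∞]
  [-∞, 0, -∞, 1, -∞, -9, -∞]
  [-∞, -12, 0, -∞, -∞, -∞, -∞]
  [-14, -16, 3, 0, -∞, -8, 6]
  [-∞, -∞, 0, -∞, 0, -2, -∞]
  [-∞, -∞, -∞, -19, -6, 0, -∞]
  [-∞, -10, -∞, -∞, -∞, 5, 0]
D(2):
  [0, -17, -5, -13, -∞, -4, -∞]
  [-∞, 0, -∞, 1, -∞, -9, -∞]
  [-∞, -12, 0, -11, -∞, -21, -∞]
  [-14, -16, 3, 0, -∞, -8, 6]
  [-∞, -∞, 0, -∞, 0, -2, -∞]
  [-∞, -∞, -∞, -19, -6, 0, -∞]
  [-∞, -10, -∞, -9, -∞, 5, 0]
D(3):
  [0, -17, -5, -13, -∞, -4, -∞]
  [-∞, 0, -∞, 1, -∞, -9, -∞]
  [-∞, -12, 0, -11, -∞, -21, -∞]
  [-14, -9, 3, 0, -∞, -8, 6]
  [-∞, -12, 0, -11, 0, -2, -∞]
  [-∞, -∞, -∞, -19, -6, 0, -∞]
  [-∞, -10, -∞, -9, -∞, 5, 0]
D(4):
  [0, -17, -5, -13, -∞, -4, -7]
  [-13, 0, 4, 1, -∞, -7, 7]
  [-25, -12, 0, -11, -∞, -19, -5]
  [-14, -9, 3, 0, -∞, -8, 6]
  [-25, -12, 0, -11, 0, -2, -5]
  [-33, -28, -16, -19, -6, 0, -13]
  [-23, -10, -6, -9, -∞, 5, 0]
D(5):
  [0, -17, -5, -13, -∞, -4, -7]
  [-13, 0, 4, 1, -∞, -7, 7]
  [-25, -12, 0, -11, -∞, -19, -5]
  [-14, -9, 3, 0, -∞, -8, 6]
  [-25, -12, 0, -11, 0, -2, -5]
  [-31, -18, -6, -17, -6, 0, -11]
  [-23, -10, -6, -9, -∞, 5, 0]
D(6):
  [0, -17, -5, -13, -10, -4, -7]
  [-13, 0, 4, 1, -13, -7, 7]
  [-25, -12, 0, -11, -25, -19, -5]
  [-14, -9, 3, 0, -14, -8, 6]
  [-25, -12, 0, -11, 0, -2, -5]
  [-31, -18, -6, -17, -6, 0, -11]
  [-23, -10, -1, -9, -1, 5, 0]
D(7):
  [0, -17, -5, -13, -8, -2, -7]
  [-13, 0, 6, 1, 6, 12, 7]
  [-25, -12, 0, -11, -6, 0, -5]
  [-14, -4, 5, 0, 5, 11, 6]
  [-25, -12, 0, -11, 0, 0, -5]
  [-31, -18, -6, -17, -6, 0, -11]
  [-23, -10, -1, -9, -1, 5, 0]
Answer: T* = [[0, -17, -5, -13, -8, -2, -7], [-13, 0, 6, 1, 6, 12, 7], [-25, -12, 0, -11, -6, 0, -5], [-14, -4, 5, 0, 5, 11, 6], [-25, -12, 0, -11, 0, 0, -5], [-31, -18, -6, -17, -6, 0, -11], [-23, -10, -1, -9, -1, 5, 0]]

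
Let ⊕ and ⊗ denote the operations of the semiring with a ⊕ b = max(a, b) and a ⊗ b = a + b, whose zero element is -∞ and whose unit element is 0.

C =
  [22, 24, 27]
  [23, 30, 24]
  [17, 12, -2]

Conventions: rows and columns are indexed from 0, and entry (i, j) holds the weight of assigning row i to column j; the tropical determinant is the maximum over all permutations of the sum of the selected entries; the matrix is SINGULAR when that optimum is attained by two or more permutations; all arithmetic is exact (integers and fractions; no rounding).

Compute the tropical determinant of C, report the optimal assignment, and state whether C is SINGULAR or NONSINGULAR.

σ = (0, 1, 2): 22 + 30 + (-2) = 50
σ = (0, 2, 1): 22 + 24 + 12 = 58
σ = (1, 0, 2): 24 + 23 + (-2) = 45
σ = (1, 2, 0): 24 + 24 + 17 = 65
σ = (2, 0, 1): 27 + 23 + 12 = 62
σ = (2, 1, 0): 27 + 30 + 17 = 74
Optimal value attained by: σ = (2, 1, 0).
Answer: det⊕(C) = 74; verdict: NONSINGULAR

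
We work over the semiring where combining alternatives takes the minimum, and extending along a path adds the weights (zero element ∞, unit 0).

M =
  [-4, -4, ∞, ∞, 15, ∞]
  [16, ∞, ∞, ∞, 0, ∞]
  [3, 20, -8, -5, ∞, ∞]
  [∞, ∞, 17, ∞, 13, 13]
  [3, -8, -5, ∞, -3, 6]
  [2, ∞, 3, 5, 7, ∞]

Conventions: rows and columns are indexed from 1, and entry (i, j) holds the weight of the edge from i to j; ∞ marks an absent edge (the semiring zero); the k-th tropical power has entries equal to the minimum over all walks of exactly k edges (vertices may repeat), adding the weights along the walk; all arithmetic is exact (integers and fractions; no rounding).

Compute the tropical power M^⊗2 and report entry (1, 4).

M^⊗2:
  [-8, -8, 10, ∞, -4, 21]
  [3, -8, -5, ∞, -3, 6]
  [-5, -1, -16, -13, 8, 8]
  [15, 5, 8, 12, 10, 19]
  [-2, -11, -13, -10, -8, 3]
  [-2, -2, -5, -2, 4, 13]
Key observation: no walk of exactly 2 edges connects these vertices, so the entry is the semiring zero.
Answer: (M^⊗2)[1][4] = ∞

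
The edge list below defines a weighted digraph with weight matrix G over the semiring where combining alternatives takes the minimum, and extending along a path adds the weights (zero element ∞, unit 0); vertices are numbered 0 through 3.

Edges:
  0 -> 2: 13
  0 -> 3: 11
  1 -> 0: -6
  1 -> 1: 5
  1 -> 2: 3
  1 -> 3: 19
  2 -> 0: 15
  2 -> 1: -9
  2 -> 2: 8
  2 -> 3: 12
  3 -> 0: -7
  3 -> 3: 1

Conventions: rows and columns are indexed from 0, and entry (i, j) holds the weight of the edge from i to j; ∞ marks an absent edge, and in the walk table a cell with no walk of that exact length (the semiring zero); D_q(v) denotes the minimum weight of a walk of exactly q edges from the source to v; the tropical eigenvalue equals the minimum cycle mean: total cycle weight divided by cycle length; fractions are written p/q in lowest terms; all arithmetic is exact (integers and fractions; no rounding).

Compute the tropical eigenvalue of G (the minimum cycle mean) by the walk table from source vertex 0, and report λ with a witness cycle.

q=0: [0, ∞, ∞, ∞]
q=1: [∞, ∞, 13, 11]
q=2: [4, 4, 21, 12]
q=3: [-2, 9, 7, 13]
q=4: [3, -2, 11, 9]
Optimal cycle mean attained by: cycle 1->2->1, total 3 + (-9), length 2.
Answer: λ = -3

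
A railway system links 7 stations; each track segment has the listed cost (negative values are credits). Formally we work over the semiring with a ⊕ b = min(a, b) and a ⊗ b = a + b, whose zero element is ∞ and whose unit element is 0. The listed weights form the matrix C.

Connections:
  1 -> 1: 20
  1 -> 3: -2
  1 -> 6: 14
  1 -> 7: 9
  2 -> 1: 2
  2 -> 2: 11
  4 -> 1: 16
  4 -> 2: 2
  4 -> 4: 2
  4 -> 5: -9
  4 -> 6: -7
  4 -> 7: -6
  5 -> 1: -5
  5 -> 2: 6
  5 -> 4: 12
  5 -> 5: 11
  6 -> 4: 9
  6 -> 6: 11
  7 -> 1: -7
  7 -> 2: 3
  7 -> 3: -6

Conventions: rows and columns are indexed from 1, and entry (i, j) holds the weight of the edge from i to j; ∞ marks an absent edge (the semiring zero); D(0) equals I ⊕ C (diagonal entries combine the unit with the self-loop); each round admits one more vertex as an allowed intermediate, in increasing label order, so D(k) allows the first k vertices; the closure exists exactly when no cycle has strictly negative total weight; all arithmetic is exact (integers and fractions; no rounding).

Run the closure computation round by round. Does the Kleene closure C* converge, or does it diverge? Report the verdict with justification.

D(0):
  [0, ∞, -2, ∞, ∞, 14, 9]
  [2, 0, ∞, ∞, ∞, ∞, ∞]
  [∞, ∞, 0, ∞, ∞, ∞, ∞]
  [16, 2, ∞, 0, -9, -7, -6]
  [-5, 6, ∞, 12, 0, ∞, ∞]
  [∞, ∞, ∞, 9, ∞, 0, ∞]
  [-7, 3, -6, ∞, ∞, ∞, 0]
D(1):
  [0, ∞, -2, ∞, ∞, 14, 9]
  [2, 0, 0, ∞, ∞, 16, 11]
  [∞, ∞, 0, ∞, ∞, ∞, ∞]
  [16, 2, 14, 0, -9, -7, -6]
  [-5, 6, -7, 12, 0, 9, 4]
  [∞, ∞, ∞, 9, ∞, 0, ∞]
  [-7, 3, -9, ∞, ∞, 7, 0]
D(2):
  [0, ∞, -2, ∞, ∞, 14, 9]
  [2, 0, 0, ∞, ∞, 16, 11]
  [∞, ∞, 0, ∞, ∞, ∞, ∞]
  [4, 2, 2, 0, -9, -7, -6]
  [-5, 6, -7, 12, 0, 9, 4]
  [∞, ∞, ∞, 9, ∞, 0, ∞]
  [-7, 3, -9, ∞, ∞, 7, 0]
D(3):
  [0, ∞, -2, ∞, ∞, 14, 9]
  [2, 0, 0, ∞, ∞, 16, 11]
  [∞, ∞, 0, ∞, ∞, ∞, ∞]
  [4, 2, 2, 0, -9, -7, -6]
  [-5, 6, -7, 12, 0, 9, 4]
  [∞, ∞, ∞, 9, ∞, 0, ∞]
  [-7, 3, -9, ∞, ∞, 7, 0]
D(4):
  [0, ∞, -2, ∞, ∞, 14, 9]
  [2, 0, 0, ∞, ∞, 16, 11]
  [∞, ∞, 0, ∞, ∞, ∞, ∞]
  [4, 2, 2, 0, -9, -7, -6]
  [-5, 6, -7, 12, 0, 5, 4]
  [13, 11, 11, 9, 0, 0, 3]
  [-7, 3, -9, ∞, ∞, 7, 0]
D(5):
  [0, ∞, -2, ∞, ∞, 14, 9]
  [2, 0, 0, ∞, ∞, 16, 11]
  [∞, ∞, 0, ∞, ∞, ∞, ∞]
  [-14, -3, -16, 0, -9, -7, -6]
  [-5, 6, -7, 12, 0, 5, 4]
  [-5, 6, -7, 9, 0, 0, 3]
  [-7, 3, -9, ∞, ∞, 7, 0]
D(6):
  [0, 20, -2, 23, 14, 14, 9]
  [2, 0, 0, 25, 16, 16, 11]
  [∞, ∞, 0, ∞, ∞, ∞, ∞]
  [-14, -3, -16, 0, -9, -7, -6]
  [-5, 6, -7, 12, 0, 5, 4]
  [-5, 6, -7, 9, 0, 0, 3]
  [-7, 3, -9, 16, 7, 7, 0]
D(7):
  [0, 12, -2, 23, 14, 14, 9]
  [2, 0, 0, 25, 16, 16, 11]
  [∞, ∞, 0, ∞, ∞, ∞, ∞]
  [-14, -3, -16, 0, -9, -7, -6]
  [-5, 6, -7, 12, 0, 5, 4]
  [-5, 6, -7, 9, 0, 0, 3]
  [-7, 3, -9, 16, 7, 7, 0]
Key observation: every diagonal entry stays at the unit through all rounds, so no improving cycle exists.
Answer: CONVERGES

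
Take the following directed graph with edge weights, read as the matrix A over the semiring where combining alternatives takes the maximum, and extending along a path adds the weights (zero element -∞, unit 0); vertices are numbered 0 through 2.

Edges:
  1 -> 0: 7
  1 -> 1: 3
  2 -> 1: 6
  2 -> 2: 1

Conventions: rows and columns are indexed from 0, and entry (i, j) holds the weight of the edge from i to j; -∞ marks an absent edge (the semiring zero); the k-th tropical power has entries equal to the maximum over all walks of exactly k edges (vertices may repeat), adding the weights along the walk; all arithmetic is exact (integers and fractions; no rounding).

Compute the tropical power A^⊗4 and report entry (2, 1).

A^⊗2:
  [-∞, -∞, -∞]
  [10, 6, -∞]
  [13, 9, 2]
A^⊗3:
  [-∞, -∞, -∞]
  [13, 9, -∞]
  [16, 12, 3]
A^⊗4:
  [-∞, -∞, -∞]
  [16, 12, -∞]
  [19, 15, 4]
Key observation: the optimum is the walk 2->1->1->1->1, with weight 6 + 3 + 3 + 3 = 15.
Optimal value attained by: walk 2->1->1->1->1.
Answer: (A^⊗4)[2][1] = 15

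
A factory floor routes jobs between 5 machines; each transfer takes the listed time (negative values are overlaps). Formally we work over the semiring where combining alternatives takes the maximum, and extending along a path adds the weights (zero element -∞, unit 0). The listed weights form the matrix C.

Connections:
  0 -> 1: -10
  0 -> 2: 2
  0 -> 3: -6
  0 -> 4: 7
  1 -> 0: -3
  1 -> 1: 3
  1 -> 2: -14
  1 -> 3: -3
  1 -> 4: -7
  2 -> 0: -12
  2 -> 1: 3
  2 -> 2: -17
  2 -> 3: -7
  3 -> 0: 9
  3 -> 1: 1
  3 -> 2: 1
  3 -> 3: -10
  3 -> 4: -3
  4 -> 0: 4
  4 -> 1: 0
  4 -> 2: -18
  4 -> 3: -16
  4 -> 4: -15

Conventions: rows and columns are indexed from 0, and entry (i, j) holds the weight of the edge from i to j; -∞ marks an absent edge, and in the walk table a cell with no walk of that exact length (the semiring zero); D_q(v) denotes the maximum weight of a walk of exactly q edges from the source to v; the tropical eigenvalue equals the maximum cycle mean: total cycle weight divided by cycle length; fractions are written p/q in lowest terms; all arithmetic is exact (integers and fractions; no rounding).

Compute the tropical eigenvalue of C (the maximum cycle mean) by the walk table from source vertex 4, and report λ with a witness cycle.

q=0: [-∞, -∞, -∞, -∞, 0]
q=1: [4, 0, -18, -16, -15]
q=2: [-3, 3, 6, -2, 11]
q=3: [15, 11, -1, 0, 4]
q=4: [9, 14, 17, 9, 22]
q=5: [26, 22, 11, 11, 16]
Optimal cycle mean attained by: cycle 0->4->0, total 7 + 4, length 2.
Answer: λ = 11/2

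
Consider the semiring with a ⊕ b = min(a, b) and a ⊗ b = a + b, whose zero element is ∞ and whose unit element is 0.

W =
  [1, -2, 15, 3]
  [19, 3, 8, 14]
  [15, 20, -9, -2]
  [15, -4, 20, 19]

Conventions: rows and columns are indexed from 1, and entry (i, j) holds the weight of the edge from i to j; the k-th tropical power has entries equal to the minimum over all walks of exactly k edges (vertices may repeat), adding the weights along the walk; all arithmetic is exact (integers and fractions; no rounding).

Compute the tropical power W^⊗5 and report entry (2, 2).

W^⊗2:
  [2, -1, 6, 4]
  [20, 6, -1, 6]
  [6, -6, -18, -11]
  [15, -1, 4, 10]
W^⊗3:
  [3, 0, -3, 4]
  [14, 2, -10, -3]
  [-3, -15, -27, -20]
  [16, 2, -5, 2]
W^⊗4:
  [4, 0, -12, -5]
  [5, -7, -19, -12]
  [-12, -24, -36, -29]
  [10, -2, -14, -7]
W^⊗5:
  [3, -9, -21, -14]
  [-4, -16, -28, -21]
  [-21, -33, -45, -38]
  [1, -11, -23, -16]
Key observation: the optimum is the walk 2->3->3->3->4->2, with weight 8 + (-9) + (-9) + (-2) + (-4) = -16.
Optimal value attained by: walk 2->3->3->3->4->2.
Answer: (W^⊗5)[2][2] = -16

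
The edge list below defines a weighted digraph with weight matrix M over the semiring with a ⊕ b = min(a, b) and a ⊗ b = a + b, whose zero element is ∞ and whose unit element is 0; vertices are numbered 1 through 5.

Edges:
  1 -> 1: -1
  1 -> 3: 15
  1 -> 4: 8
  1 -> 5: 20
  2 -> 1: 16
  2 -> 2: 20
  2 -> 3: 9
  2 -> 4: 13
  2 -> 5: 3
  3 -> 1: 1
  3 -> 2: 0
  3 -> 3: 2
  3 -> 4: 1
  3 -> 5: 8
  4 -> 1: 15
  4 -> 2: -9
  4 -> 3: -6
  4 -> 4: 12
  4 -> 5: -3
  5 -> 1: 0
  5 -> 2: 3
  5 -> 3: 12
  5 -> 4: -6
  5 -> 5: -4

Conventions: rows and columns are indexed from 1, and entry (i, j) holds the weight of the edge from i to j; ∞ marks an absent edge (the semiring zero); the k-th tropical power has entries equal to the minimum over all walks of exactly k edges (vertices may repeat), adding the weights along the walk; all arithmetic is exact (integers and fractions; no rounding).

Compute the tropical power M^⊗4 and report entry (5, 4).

M^⊗2:
  [-2, -1, 2, 7, 5]
  [3, 4, 7, -3, -1]
  [0, -8, -5, 2, -2]
  [-5, -6, -4, -9, -7]
  [-4, -15, -12, -10, -9]
M^⊗3:
  [-3, -2, 1, -1, 1]
  [-1, -12, -9, -7, -6]
  [-4, -7, -4, -8, -6]
  [-7, -18, -15, -13, -12]
  [-11, -19, -16, -15, -13]
M^⊗4:
  [-4, -10, -7, -5, -4]
  [-8, -16, -13, -12, -10]
  [-6, -17, -14, -12, -11]
  [-14, -22, -19, -18, -16]
  [-15, -24, -21, -19, -18]
Key observation: the optimum is the walk 5->4->5->5->4, with weight (-6) + (-3) + (-4) + (-6) = -19.
Optimal value attained by: walk 5->4->5->5->4.
Answer: (M^⊗4)[5][4] = -19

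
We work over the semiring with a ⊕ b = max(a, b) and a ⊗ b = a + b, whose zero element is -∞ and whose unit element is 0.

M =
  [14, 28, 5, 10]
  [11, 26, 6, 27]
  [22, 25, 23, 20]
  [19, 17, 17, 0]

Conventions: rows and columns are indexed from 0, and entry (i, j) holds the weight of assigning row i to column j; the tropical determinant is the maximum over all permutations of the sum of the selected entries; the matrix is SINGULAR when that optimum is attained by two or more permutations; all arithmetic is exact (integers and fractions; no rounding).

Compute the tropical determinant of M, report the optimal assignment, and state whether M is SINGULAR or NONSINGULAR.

σ = (0, 1, 2, 3): 14 + 26 + 23 + 0 = 63
σ = (0, 1, 3, 2): 14 + 26 + 20 + 17 = 77
σ = (0, 2, 1, 3): 14 + 6 + 25 + 0 = 45
σ = (0, 2, 3, 1): 14 + 6 + 20 + 17 = 57
σ = (0, 3, 1, 2): 14 + 27 + 25 + 17 = 83
σ = (0, 3, 2, 1): 14 + 27 + 23 + 17 = 81
σ = (1, 0, 2, 3): 28 + 11 + 23 + 0 = 62
σ = (1, 0, 3, 2): 28 + 11 + 20 + 17 = 76
σ = (1, 2, 0, 3): 28 + 6 + 22 + 0 = 56
σ = (1, 2, 3, 0): 28 + 6 + 20 + 19 = 73
σ = (1, 3, 0, 2): 28 + 27 + 22 + 17 = 94
σ = (1, 3, 2, 0): 28 + 27 + 23 + 19 = 97
σ = (2, 0, 1, 3): 5 + 11 + 25 + 0 = 41
σ = (2, 0, 3, 1): 5 + 11 + 20 + 17 = 53
σ = (2, 1, 0, 3): 5 + 26 + 22 + 0 = 53
σ = (2, 1, 3, 0): 5 + 26 + 20 + 19 = 70
σ = (2, 3, 0, 1): 5 + 27 + 22 + 17 = 71
σ = (2, 3, 1, 0): 5 + 27 + 25 + 19 = 76
σ = (3, 0, 1, 2): 10 + 11 + 25 + 17 = 63
σ = (3, 0, 2, 1): 10 + 11 + 23 + 17 = 61
σ = (3, 1, 0, 2): 10 + 26 + 22 + 17 = 75
σ = (3, 1, 2, 0): 10 + 26 + 23 + 19 = 78
σ = (3, 2, 0, 1): 10 + 6 + 22 + 17 = 55
σ = (3, 2, 1, 0): 10 + 6 + 25 + 19 = 60
Optimal value attained by: σ = (1, 3, 2, 0).
Answer: det⊕(M) = 97; verdict: NONSINGULAR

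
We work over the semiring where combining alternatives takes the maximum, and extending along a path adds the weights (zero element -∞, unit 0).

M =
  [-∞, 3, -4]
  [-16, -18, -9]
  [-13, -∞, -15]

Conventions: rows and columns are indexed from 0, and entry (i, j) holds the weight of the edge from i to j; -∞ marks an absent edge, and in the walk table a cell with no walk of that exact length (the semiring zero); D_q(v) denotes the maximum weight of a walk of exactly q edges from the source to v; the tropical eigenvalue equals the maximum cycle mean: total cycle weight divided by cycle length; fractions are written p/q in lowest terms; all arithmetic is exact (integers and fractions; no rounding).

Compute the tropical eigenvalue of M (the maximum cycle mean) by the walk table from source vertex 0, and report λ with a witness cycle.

q=0: [0, -∞, -∞]
q=1: [-∞, 3, -4]
q=2: [-13, -15, -6]
q=3: [-19, -10, -17]
Optimal cycle mean attained by: cycle 0->1->2->0, total 3 + (-9) + (-13), length 3.
Answer: λ = -19/3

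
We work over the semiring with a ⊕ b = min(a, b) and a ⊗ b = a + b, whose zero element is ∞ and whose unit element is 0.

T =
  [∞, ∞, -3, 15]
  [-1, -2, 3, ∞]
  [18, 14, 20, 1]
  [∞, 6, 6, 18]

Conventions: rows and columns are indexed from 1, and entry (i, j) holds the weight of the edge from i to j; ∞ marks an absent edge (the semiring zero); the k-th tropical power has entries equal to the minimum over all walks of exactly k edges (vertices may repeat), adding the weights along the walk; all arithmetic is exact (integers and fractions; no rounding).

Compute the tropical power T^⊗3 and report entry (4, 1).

T^⊗2:
  [15, 11, 17, -2]
  [-3, -4, -4, 4]
  [13, 7, 7, 19]
  [5, 4, 9, 7]
T^⊗3:
  [10, 4, 4, 16]
  [-5, -6, -6, -3]
  [6, 5, 10, 8]
  [3, 2, 2, 10]
Key observation: the optimum is the walk 4->2->2->1, with weight 6 + (-2) + (-1) = 3.
Optimal value attained by: walk 4->2->2->1.
Answer: (T^⊗3)[4][1] = 3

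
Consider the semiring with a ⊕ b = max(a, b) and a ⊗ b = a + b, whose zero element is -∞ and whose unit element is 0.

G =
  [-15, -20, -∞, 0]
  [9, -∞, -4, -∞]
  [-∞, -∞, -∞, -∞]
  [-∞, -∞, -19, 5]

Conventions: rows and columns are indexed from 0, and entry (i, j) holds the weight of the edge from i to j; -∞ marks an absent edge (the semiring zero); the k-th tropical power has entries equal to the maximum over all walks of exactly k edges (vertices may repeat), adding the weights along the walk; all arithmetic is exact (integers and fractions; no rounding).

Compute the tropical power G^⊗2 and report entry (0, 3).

G^⊗2:
  [-11, -35, -19, 5]
  [-6, -11, -∞, 9]
  [-∞, -∞, -∞, -∞]
  [-∞, -∞, -14, 10]
Key observation: the optimum is the walk 0->3->3, with weight 0 + 5 = 5.
Optimal value attained by: walk 0->3->3.
Answer: (G^⊗2)[0][3] = 5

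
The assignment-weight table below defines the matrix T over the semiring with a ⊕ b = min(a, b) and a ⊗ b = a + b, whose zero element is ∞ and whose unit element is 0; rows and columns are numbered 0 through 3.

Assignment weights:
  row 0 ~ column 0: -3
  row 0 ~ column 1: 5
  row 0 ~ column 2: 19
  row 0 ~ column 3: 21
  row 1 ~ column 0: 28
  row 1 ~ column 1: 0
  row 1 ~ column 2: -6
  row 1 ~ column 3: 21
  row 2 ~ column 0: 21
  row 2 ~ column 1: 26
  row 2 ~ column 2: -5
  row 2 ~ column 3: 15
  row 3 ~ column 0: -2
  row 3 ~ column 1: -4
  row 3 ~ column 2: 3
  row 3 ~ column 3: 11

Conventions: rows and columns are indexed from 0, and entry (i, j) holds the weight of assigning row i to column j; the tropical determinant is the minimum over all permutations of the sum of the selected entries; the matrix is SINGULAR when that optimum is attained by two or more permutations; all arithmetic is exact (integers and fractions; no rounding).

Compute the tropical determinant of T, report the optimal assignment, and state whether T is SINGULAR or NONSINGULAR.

σ = (0, 1, 2, 3): (-3) + 0 + (-5) + 11 = 3
σ = (0, 1, 3, 2): (-3) + 0 + 15 + 3 = 15
σ = (0, 2, 1, 3): (-3) + (-6) + 26 + 11 = 28
σ = (0, 2, 3, 1): (-3) + (-6) + 15 + (-4) = 2
σ = (0, 3, 1, 2): (-3) + 21 + 26 + 3 = 47
σ = (0, 3, 2, 1): (-3) + 21 + (-5) + (-4) = 9
σ = (1, 0, 2, 3): 5 + 28 + (-5) + 11 = 39
σ = (1, 0, 3, 2): 5 + 28 + 15 + 3 = 51
σ = (1, 2, 0, 3): 5 + (-6) + 21 + 11 = 31
σ = (1, 2, 3, 0): 5 + (-6) + 15 + (-2) = 12
σ = (1, 3, 0, 2): 5 + 21 + 21 + 3 = 50
σ = (1, 3, 2, 0): 5 + 21 + (-5) + (-2) = 19
σ = (2, 0, 1, 3): 19 + 28 + 26 + 11 = 84
σ = (2, 0, 3, 1): 19 + 28 + 15 + (-4) = 58
σ = (2, 1, 0, 3): 19 + 0 + 21 + 11 = 51
σ = (2, 1, 3, 0): 19 + 0 + 15 + (-2) = 32
σ = (2, 3, 0, 1): 19 + 21 + 21 + (-4) = 57
σ = (2, 3, 1, 0): 19 + 21 + 26 + (-2) = 64
σ = (3, 0, 1, 2): 21 + 28 + 26 + 3 = 78
σ = (3, 0, 2, 1): 21 + 28 + (-5) + (-4) = 40
σ = (3, 1, 0, 2): 21 + 0 + 21 + 3 = 45
σ = (3, 1, 2, 0): 21 + 0 + (-5) + (-2) = 14
σ = (3, 2, 0, 1): 21 + (-6) + 21 + (-4) = 32
σ = (3, 2, 1, 0): 21 + (-6) + 26 + (-2) = 39
Optimal value attained by: σ = (0, 2, 3, 1).
Answer: det⊕(T) = 2; verdict: NONSINGULAR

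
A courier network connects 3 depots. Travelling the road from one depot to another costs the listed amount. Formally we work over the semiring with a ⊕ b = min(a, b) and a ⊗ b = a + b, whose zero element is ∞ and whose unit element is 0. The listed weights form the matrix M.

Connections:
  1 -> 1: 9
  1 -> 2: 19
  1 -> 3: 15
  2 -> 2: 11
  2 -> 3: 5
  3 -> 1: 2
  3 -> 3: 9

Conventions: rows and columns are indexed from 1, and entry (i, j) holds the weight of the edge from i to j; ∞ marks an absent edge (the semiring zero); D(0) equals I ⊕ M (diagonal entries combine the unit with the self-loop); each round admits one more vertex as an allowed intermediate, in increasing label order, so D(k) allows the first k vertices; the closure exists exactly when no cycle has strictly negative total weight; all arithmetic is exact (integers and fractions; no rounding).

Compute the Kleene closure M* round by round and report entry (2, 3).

D(0):
  [0, 19, 15]
  [∞, 0, 5]
  [2, ∞, 0]
D(1):
  [0, 19, 15]
  [∞, 0, 5]
  [2, 21, 0]
D(2):
  [0, 19, 15]
  [∞, 0, 5]
  [2, 21, 0]
D(3):
  [0, 19, 15]
  [7, 0, 5]
  [2, 21, 0]
Answer: M*[2][3] = 5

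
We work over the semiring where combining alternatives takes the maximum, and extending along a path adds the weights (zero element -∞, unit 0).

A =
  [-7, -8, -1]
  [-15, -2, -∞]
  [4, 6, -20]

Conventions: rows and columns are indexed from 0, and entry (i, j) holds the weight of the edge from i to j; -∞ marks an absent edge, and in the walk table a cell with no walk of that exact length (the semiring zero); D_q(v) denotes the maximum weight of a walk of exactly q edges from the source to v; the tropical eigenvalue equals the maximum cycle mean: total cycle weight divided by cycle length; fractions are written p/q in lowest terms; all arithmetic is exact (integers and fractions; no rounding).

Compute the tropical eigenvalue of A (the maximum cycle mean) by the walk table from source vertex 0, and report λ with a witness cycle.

q=0: [0, -∞, -∞]
q=1: [-7, -8, -1]
q=2: [3, 5, -8]
q=3: [-4, 3, 2]
Optimal cycle mean attained by: cycle 0->2->0, total (-1) + 4, length 2.
Answer: λ = 3/2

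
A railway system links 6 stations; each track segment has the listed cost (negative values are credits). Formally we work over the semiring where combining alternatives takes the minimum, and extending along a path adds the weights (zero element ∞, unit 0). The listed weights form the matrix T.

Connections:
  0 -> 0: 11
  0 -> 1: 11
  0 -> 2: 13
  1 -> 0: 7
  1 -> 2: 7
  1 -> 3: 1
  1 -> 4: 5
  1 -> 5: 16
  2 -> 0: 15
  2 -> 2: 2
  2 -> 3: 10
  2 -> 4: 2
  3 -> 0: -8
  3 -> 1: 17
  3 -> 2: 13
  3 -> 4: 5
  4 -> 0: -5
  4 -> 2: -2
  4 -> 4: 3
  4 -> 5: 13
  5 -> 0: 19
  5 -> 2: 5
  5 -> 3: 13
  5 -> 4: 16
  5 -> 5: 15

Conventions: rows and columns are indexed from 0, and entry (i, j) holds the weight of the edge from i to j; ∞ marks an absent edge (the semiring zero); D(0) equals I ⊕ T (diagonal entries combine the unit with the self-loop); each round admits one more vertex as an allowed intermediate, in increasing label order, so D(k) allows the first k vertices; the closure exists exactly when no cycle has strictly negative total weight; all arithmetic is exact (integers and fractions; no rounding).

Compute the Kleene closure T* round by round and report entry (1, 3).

D(0):
  [0, 11, 13, ∞, ∞, ∞]
  [7, 0, 7, 1, 5, 16]
  [15, ∞, 0, 10, 2, ∞]
  [-8, 17, 13, 0, 5, ∞]
  [-5, ∞, -2, ∞, 0, 13]
  [19, ∞, 5, 13, 16, 0]
D(1):
  [0, 11, 13, ∞, ∞, ∞]
  [7, 0, 7, 1, 5, 16]
  [15, 26, 0, 10, 2, ∞]
  [-8, 3, 5, 0, 5, ∞]
  [-5, 6, -2, ∞, 0, 13]
  [19, 30, 5, 13, 16, 0]
D(2):
  [0, 11, 13, 12, 16, 27]
  [7, 0, 7, 1, 5, 16]
  [15, 26, 0, 10, 2, 42]
  [-8, 3, 5, 0, 5, 19]
  [-5, 6, -2, 7, 0, 13]
  [19, 30, 5, 13, 16, 0]
D(3):
  [0, 11, 13, 12, 15, 27]
  [7, 0, 7, 1, 5, 16]
  [15, 26, 0, 10, 2, 42]
  [-8, 3, 5, 0, 5, 19]
  [-5, 6, -2, 7, 0, 13]
  [19, 30, 5, 13, 7, 0]
D(4):
  [0, 11, 13, 12, 15, 27]
  [-7, 0, 6, 1, 5, 16]
  [2, 13, 0, 10, 2, 29]
  [-8, 3, 5, 0, 5, 19]
  [-5, 6, -2, 7, 0, 13]
  [5, 16, 5, 13, 7, 0]
D(5):
  [0, 11, 13, 12, 15, 27]
  [-7, 0, 3, 1, 5, 16]
  [-3, 8, 0, 9, 2, 15]
  [-8, 3, 3, 0, 5, 18]
  [-5, 6, -2, 7, 0, 13]
  [2, 13, 5, 13, 7, 0]
D(6):
  [0, 11, 13, 12, 15, 27]
  [-7, 0, 3, 1, 5, 16]
  [-3, 8, 0, 9, 2, 15]
  [-8, 3, 3, 0, 5, 18]
  [-5, 6, -2, 7, 0, 13]
  [2, 13, 5, 13, 7, 0]
Answer: T*[1][3] = 1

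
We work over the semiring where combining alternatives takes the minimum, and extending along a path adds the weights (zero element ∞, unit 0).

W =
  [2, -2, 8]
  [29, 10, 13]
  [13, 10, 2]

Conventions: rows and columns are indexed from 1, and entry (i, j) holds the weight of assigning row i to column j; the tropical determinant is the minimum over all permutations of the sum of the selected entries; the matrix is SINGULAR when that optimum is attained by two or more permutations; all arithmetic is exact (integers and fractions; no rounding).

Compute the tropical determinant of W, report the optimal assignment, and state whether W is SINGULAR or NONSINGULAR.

σ = (1, 2, 3): 2 + 10 + 2 = 14
σ = (1, 3, 2): 2 + 13 + 10 = 25
σ = (2, 1, 3): (-2) + 29 + 2 = 29
σ = (2, 3, 1): (-2) + 13 + 13 = 24
σ = (3, 1, 2): 8 + 29 + 10 = 47
σ = (3, 2, 1): 8 + 10 + 13 = 31
Optimal value attained by: σ = (1, 2, 3).
Answer: det⊕(W) = 14; verdict: NONSINGULAR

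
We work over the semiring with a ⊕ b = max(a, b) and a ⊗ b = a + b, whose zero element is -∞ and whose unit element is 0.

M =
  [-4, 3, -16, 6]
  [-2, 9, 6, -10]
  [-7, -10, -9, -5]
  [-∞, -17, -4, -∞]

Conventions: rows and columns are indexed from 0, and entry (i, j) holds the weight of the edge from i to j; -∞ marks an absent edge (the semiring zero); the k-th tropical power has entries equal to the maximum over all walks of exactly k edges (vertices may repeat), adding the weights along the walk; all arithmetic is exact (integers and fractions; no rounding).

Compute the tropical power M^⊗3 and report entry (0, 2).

M^⊗2:
  [1, 12, 9, 2]
  [7, 18, 15, 4]
  [-11, -1, -4, -1]
  [-11, -8, -11, -9]
M^⊗3:
  [10, 21, 18, 7]
  [16, 27, 24, 13]
  [-3, 8, 5, -5]
  [-10, 1, -2, -5]
Key observation: the optimum is the walk 0->1->1->2, with weight 3 + 9 + 6 = 18.
Optimal value attained by: walk 0->1->1->2.
Answer: (M^⊗3)[0][2] = 18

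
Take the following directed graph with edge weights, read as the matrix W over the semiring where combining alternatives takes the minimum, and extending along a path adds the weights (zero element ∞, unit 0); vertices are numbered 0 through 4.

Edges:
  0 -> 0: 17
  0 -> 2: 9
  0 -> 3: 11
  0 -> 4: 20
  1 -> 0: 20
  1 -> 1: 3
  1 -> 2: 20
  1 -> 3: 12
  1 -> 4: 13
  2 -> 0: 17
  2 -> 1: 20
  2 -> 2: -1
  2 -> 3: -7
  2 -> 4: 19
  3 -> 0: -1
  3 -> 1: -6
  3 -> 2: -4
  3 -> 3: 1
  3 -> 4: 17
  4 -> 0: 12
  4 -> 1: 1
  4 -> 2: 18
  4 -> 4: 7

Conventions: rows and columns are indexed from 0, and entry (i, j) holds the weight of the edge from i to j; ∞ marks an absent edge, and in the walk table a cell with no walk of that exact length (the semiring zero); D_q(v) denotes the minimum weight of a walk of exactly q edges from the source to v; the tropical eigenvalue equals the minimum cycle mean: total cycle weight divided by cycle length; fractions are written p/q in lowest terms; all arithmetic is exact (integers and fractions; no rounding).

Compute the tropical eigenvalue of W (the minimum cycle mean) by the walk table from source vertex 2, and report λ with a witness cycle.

q=0: [∞, ∞, 0, ∞, ∞]
q=1: [17, 20, -1, -7, 19]
q=2: [-8, -13, -11, -8, 10]
q=3: [-9, -14, -12, -18, 0]
q=4: [-19, -24, -22, -19, -1]
q=5: [-20, -25, -23, -29, -11]
Optimal cycle mean attained by: cycle 2->3->2, total (-7) + (-4), length 2.
Answer: λ = -11/2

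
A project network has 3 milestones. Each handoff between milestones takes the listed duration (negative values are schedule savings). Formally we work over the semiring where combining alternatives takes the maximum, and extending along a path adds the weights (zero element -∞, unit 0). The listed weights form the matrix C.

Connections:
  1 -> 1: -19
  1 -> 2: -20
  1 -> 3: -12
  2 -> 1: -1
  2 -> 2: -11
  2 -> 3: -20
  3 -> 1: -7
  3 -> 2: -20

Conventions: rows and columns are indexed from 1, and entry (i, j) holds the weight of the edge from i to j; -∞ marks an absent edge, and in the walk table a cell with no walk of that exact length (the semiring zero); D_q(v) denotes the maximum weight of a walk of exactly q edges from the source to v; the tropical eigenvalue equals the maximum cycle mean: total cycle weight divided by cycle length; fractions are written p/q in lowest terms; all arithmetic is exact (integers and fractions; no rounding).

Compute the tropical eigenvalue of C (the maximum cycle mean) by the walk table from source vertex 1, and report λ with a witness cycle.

q=0: [0, -∞, -∞]
q=1: [-19, -20, -12]
q=2: [-19, -31, -31]
q=3: [-32, -39, -31]
Optimal cycle mean attained by: cycle 1->3->1, total (-12) + (-7), length 2.
Answer: λ = -19/2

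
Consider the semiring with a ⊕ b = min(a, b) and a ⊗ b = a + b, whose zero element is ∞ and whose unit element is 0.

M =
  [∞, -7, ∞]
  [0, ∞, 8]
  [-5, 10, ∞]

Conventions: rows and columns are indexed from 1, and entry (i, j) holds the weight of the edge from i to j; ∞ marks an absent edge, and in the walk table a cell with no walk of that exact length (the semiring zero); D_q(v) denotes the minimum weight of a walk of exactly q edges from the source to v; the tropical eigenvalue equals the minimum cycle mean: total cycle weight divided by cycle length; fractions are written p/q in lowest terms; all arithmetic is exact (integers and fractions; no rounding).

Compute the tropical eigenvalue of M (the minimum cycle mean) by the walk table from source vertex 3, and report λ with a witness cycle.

q=0: [∞, ∞, 0]
q=1: [-5, 10, ∞]
q=2: [10, -12, 18]
q=3: [-12, 3, -4]
Optimal cycle mean attained by: cycle 1->2->1, total (-7) + 0, length 2.
Answer: λ = -7/2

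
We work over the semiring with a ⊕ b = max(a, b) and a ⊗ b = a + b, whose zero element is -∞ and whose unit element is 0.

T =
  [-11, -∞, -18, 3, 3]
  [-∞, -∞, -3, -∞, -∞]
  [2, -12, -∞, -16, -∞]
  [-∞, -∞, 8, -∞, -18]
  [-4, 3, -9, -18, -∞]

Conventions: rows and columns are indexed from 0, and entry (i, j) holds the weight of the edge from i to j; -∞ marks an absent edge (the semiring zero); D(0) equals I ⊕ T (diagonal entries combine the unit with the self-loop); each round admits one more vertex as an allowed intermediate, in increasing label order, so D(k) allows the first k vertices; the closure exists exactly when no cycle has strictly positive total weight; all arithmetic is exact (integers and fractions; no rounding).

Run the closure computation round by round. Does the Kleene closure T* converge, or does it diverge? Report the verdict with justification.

D(0):
  [0, -∞, -18, 3, 3]
  [-∞, 0, -3, -∞, -∞]
  [2, -12, 0, -16, -∞]
  [-∞, -∞, 8, 0, -18]
  [-4, 3, -9, -18, 0]
D(1):
  [0, -∞, -18, 3, 3]
  [-∞, 0, -3, -∞, -∞]
  [2, -12, 0, 5, 5]
  [-∞, -∞, 8, 0, -18]
  [-4, 3, -9, -1, 0]
D(2):
  [0, -∞, -18, 3, 3]
  [-∞, 0, -3, -∞, -∞]
  [2, -12, 0, 5, 5]
  [-∞, -∞, 8, 0, -18]
  [-4, 3, 0, -1, 0]
Detection: at round 3, diagonal entry (3, 3) turns strictly positive.
Key observation: the cycle 3->2->0->3 has total weight 8 + 2 + 3, which is strictly positive.
Answer: DIVERGES — positive cycle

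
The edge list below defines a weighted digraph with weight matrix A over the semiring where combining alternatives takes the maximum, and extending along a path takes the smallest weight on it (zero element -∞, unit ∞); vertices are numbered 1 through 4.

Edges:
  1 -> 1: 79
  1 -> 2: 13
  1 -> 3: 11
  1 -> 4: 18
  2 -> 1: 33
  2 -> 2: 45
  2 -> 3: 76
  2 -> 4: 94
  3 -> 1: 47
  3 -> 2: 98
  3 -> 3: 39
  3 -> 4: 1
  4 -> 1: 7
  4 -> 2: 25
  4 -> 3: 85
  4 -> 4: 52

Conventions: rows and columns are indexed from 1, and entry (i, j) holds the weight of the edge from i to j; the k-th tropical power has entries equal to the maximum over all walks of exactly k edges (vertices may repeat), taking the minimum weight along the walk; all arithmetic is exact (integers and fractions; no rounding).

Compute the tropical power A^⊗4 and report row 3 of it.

A^⊗2:
  [79, 18, 18, 18]
  [47, 76, 85, 52]
  [47, 45, 76, 94]
  [47, 85, 52, 52]
A^⊗3:
  [79, 18, 18, 18]
  [47, 85, 76, 76]
  [47, 76, 85, 52]
  [47, 52, 76, 85]
A^⊗4:
  [79, 18, 18, 18]
  [47, 76, 76, 85]
  [47, 85, 76, 76]
  [47, 76, 85, 52]
Answer: row 3 of A^⊗4 = [47, 85, 76, 76]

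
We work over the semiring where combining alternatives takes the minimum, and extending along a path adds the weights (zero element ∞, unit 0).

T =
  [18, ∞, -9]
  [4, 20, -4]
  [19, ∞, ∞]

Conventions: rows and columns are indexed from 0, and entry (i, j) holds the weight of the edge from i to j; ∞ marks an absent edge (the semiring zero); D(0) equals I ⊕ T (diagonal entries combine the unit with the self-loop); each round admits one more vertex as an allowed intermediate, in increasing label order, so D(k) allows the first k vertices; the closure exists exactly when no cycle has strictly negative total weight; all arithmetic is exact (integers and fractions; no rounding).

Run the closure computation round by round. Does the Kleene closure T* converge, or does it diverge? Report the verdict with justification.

D(0):
  [0, ∞, -9]
  [4, 0, -4]
  [19, ∞, 0]
D(1):
  [0, ∞, -9]
  [4, 0, -5]
  [19, ∞, 0]
D(2):
  [0, ∞, -9]
  [4, 0, -5]
  [19, ∞, 0]
D(3):
  [0, ∞, -9]
  [4, 0, -5]
  [19, ∞, 0]
Key observation: every diagonal entry stays at the unit through all rounds, so no improving cycle exists.
Answer: CONVERGES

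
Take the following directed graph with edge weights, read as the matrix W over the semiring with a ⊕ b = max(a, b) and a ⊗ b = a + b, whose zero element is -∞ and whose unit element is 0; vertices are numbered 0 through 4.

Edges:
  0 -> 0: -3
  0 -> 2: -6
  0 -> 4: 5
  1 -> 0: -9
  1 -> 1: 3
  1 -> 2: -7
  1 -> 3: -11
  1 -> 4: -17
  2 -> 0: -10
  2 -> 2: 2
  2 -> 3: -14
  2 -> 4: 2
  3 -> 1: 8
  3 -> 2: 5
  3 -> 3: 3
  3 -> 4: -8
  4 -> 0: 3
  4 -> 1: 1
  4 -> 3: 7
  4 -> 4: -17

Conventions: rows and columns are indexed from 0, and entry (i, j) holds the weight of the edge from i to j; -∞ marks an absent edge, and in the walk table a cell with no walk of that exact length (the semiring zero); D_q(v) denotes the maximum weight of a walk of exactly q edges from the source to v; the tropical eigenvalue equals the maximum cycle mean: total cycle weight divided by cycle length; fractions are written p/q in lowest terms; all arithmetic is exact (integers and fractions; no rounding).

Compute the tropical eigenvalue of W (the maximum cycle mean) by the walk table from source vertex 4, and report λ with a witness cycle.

q=0: [-∞, -∞, -∞, -∞, 0]
q=1: [3, 1, -∞, 7, -17]
q=2: [0, 15, 12, 10, 8]
q=3: [11, 18, 15, 15, 14]
q=4: [17, 23, 20, 21, 17]
q=5: [20, 29, 26, 24, 22]
Optimal cycle mean attained by: cycle 2->4->3->2, total 2 + 7 + 5, length 3.
Answer: λ = 14/3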